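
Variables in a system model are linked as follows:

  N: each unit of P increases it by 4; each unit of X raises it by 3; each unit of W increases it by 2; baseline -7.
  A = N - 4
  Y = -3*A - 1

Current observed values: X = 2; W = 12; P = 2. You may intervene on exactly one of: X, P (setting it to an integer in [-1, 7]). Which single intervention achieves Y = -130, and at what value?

set P = 6

Intervening on X: Y = -9*X - 64. Reaching -130 requires X = 22/3, not an integer.
Intervening on P: with other inputs at their observed values, Y = -12*P - 58. Solving for -130 gives P = 6, within [-1, 7].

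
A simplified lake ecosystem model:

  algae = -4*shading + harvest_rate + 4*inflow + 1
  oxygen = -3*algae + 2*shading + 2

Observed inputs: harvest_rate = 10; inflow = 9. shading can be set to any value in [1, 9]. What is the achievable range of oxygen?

Substituting into the algae equation gives algae = -4*shading + 47.
Substituting into the oxygen equation gives oxygen = 14*shading - 139.
Linear in shading, so extremes are at the endpoints: shading = 1 gives oxygen = -125; shading = 9 gives oxygen = -13.

-125 to -13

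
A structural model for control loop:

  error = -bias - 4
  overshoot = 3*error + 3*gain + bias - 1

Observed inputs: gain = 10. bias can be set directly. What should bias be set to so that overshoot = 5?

Substituting into the overshoot equation gives overshoot = -2*bias + 17.
Solve -2*bias + 17 = 5: bias = (5 - 17) / -2 = 6.

bias = 6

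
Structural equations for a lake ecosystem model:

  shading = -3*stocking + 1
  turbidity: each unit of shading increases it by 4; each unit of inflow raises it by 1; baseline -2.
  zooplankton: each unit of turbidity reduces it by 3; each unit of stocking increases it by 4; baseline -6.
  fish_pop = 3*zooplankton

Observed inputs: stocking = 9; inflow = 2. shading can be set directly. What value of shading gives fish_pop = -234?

shading = 9

Intervening on shading fixes its value directly, overriding its dependence on stocking.
Substituting into the turbidity equation gives turbidity = 4*shading.
Substituting into the zooplankton equation gives zooplankton = -12*shading + 30.
This gives fish_pop = -36*shading + 90.
Solve -36*shading + 90 = -234: shading = (-234 - 90) / -36 = 9.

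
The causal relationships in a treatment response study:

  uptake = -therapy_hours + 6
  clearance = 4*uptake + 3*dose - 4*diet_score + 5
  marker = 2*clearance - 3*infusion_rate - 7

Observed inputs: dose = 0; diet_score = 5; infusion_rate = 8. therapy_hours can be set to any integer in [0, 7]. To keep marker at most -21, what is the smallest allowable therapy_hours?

Substituting into the clearance equation gives clearance = -4*therapy_hours + 9.
So marker = -8*therapy_hours - 13.
Require -8*therapy_hours - 13 ≤ -21, so therapy_hours ≥ 1.
The smallest integer in [0, 7] satisfying this is 1.

therapy_hours = 1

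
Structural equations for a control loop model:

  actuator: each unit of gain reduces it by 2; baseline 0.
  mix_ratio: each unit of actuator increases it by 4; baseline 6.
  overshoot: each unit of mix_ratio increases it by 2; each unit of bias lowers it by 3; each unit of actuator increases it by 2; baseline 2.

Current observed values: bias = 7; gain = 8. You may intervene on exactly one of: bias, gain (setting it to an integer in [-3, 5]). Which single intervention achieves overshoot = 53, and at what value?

set gain = -3

Intervening on bias: overshoot = -3*bias - 146. Reaching 53 requires bias = -199/3, not an integer.
Intervening on gain: with other inputs at their observed values, overshoot = -20*gain - 7. Solving for 53 gives gain = -3, within [-3, 5].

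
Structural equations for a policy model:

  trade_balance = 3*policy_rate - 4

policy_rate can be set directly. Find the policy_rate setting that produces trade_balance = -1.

Solve 3*policy_rate - 4 = -1: policy_rate = (-1 + 4) / 3 = 1.

policy_rate = 1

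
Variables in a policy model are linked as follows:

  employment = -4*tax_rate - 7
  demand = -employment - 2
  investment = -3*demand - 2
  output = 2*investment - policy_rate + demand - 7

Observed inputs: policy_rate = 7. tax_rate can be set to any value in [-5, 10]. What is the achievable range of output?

-243 to 57

Substituting into the demand equation gives demand = 4*tax_rate + 5.
Substituting into the investment equation gives investment = -12*tax_rate - 17.
Substituting into the output equation gives output = -20*tax_rate - 43.
Linear in tax_rate, so extremes are at the endpoints: tax_rate = -5 gives output = 57; tax_rate = 10 gives output = -243.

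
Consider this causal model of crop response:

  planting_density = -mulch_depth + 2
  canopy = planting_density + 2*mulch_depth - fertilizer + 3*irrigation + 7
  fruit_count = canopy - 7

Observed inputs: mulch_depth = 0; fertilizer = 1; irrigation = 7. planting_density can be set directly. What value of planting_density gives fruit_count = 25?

planting_density = 5

Intervening on planting_density fixes its value directly, overriding its dependence on mulch_depth.
Substituting into the canopy equation gives canopy = planting_density + 27.
So fruit_count = planting_density + 20.
Solve planting_density + 20 = 25: planting_density = (25 - 20) / 1 = 5.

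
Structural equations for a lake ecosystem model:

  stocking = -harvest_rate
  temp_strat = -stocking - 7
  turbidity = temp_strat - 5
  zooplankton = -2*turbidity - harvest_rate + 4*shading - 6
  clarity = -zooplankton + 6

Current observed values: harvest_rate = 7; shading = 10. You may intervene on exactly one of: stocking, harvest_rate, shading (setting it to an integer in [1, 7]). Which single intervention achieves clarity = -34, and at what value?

Intervening on stocking: clarity = -2*stocking - 45. Reaching -34 requires stocking = -11/2, not an integer.
Intervening on harvest_rate: with other inputs at their observed values, clarity = 3*harvest_rate - 52. Solving for -34 gives harvest_rate = 6, within [1, 7].
Intervening on shading: clarity = -4*shading + 9. Reaching -34 requires shading = 43/4, not an integer.

set harvest_rate = 6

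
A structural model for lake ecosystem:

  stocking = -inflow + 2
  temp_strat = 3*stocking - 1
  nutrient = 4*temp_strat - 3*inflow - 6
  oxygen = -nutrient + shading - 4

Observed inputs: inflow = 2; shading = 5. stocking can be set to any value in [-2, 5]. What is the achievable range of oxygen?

-43 to 41

Intervening on stocking fixes its value directly, overriding its dependence on inflow.
Substituting into the nutrient equation gives nutrient = 12*stocking - 16.
Substituting into the oxygen equation gives oxygen = -12*stocking + 17.
Linear in stocking, so extremes are at the endpoints: stocking = -2 gives oxygen = 41; stocking = 5 gives oxygen = -43.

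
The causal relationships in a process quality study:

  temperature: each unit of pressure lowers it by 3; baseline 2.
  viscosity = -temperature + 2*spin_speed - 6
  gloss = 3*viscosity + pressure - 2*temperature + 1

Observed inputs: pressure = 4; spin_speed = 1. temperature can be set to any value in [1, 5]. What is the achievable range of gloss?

Intervening on temperature fixes its value directly, overriding its dependence on pressure.
Substituting into the viscosity equation gives viscosity = -temperature - 4.
Substituting into the gloss equation gives gloss = -5*temperature - 7.
Linear in temperature, so extremes are at the endpoints: temperature = 1 gives gloss = -12; temperature = 5 gives gloss = -32.

-32 to -12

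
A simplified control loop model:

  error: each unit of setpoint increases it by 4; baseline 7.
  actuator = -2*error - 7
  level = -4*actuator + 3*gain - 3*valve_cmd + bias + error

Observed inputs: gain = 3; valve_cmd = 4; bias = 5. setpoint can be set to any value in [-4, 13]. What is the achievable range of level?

Substituting into the actuator equation gives actuator = -8*setpoint - 21.
Substituting into the level equation gives level = 36*setpoint + 93.
Linear in setpoint, so extremes are at the endpoints: setpoint = -4 gives level = -51; setpoint = 13 gives level = 561.

-51 to 561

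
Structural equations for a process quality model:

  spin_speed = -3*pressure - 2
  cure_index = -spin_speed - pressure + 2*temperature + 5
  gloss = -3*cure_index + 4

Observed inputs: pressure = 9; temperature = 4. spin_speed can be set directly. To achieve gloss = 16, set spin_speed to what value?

Intervening on spin_speed fixes its value directly, overriding its dependence on pressure.
Substituting into the cure_index equation gives cure_index = -spin_speed + 4.
Substituting into the gloss equation gives gloss = 3*spin_speed - 8.
Solve 3*spin_speed - 8 = 16: spin_speed = (16 + 8) / 3 = 8.

spin_speed = 8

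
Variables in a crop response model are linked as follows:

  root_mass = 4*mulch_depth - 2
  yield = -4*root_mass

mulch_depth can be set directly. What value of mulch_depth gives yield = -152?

mulch_depth = 10

Substituting into the yield equation gives yield = -16*mulch_depth + 8.
Solve -16*mulch_depth + 8 = -152: mulch_depth = (-152 - 8) / -16 = 10.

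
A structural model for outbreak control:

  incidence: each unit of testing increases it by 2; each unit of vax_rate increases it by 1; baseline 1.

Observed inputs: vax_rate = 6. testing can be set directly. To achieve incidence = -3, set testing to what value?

Substituting into the incidence equation gives incidence = 2*testing + 7.
Solve 2*testing + 7 = -3: testing = (-3 - 7) / 2 = -5.

testing = -5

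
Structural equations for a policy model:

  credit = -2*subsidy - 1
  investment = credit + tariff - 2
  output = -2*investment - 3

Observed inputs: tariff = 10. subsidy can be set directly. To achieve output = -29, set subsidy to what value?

Substituting into the investment equation gives investment = -2*subsidy + 7.
Substituting into the output equation gives output = 4*subsidy - 17.
Solve 4*subsidy - 17 = -29: subsidy = (-29 + 17) / 4 = -3.

subsidy = -3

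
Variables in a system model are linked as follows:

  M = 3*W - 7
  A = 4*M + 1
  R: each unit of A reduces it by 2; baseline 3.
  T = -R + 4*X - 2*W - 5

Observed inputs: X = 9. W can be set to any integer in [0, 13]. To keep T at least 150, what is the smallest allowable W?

W = 8

Substituting into the A equation gives A = 12*W - 27.
Substituting into the R equation gives R = -24*W + 57.
Substituting into the T equation gives T = 22*W - 26.
Require 22*W - 26 ≥ 150, so W ≥ 8.
The smallest integer in [0, 13] satisfying this is 8.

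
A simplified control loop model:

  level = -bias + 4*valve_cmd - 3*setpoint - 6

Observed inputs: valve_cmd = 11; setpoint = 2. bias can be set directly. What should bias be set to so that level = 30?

Substituting into the level equation gives level = -bias + 32.
Solve -bias + 32 = 30: bias = (30 - 32) / -1 = 2.

bias = 2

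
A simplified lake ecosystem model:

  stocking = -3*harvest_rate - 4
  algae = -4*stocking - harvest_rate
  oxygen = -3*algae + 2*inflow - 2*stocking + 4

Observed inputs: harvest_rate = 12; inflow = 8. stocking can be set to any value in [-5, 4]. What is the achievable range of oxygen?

6 to 96

Intervening on stocking fixes its value directly, overriding its dependence on harvest_rate.
Substituting into the algae equation gives algae = -4*stocking - 12.
This gives oxygen = 10*stocking + 56.
Linear in stocking, so extremes are at the endpoints: stocking = -5 gives oxygen = 6; stocking = 4 gives oxygen = 96.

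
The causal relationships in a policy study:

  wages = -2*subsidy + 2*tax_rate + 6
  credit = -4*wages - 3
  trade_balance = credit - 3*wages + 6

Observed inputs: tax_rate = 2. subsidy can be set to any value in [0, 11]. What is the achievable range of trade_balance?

Substituting into the wages equation gives wages = -2*subsidy + 10.
Substituting into the credit equation gives credit = 8*subsidy - 43.
Substituting into the trade_balance equation gives trade_balance = 14*subsidy - 67.
Linear in subsidy, so extremes are at the endpoints: subsidy = 0 gives trade_balance = -67; subsidy = 11 gives trade_balance = 87.

-67 to 87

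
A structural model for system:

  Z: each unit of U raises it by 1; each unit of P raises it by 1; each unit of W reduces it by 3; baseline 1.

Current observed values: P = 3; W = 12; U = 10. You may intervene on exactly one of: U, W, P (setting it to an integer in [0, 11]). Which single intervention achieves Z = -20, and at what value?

Intervening on U: Z = U - 32. Reaching -20 requires U = 12, outside [0, 11].
Intervening on W: Z = -3*W + 14. Reaching -20 requires W = 34/3, not an integer.
Intervening on P: with other inputs at their observed values, Z = P - 25. Solving for -20 gives P = 5, within [0, 11].

set P = 5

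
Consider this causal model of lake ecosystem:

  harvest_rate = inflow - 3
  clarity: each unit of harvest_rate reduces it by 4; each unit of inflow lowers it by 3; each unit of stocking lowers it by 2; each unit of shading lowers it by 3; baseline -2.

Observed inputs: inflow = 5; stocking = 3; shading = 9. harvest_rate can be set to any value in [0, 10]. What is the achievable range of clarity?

Intervening on harvest_rate fixes its value directly, overriding its dependence on inflow.
Substituting into the clarity equation gives clarity = -4*harvest_rate - 50.
Linear in harvest_rate, so extremes are at the endpoints: harvest_rate = 0 gives clarity = -50; harvest_rate = 10 gives clarity = -90.

-90 to -50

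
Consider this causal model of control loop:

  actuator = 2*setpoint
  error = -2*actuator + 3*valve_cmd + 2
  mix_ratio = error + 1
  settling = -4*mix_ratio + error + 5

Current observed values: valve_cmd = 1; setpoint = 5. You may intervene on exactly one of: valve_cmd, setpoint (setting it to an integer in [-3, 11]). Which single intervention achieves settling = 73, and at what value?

Intervening on valve_cmd: with other inputs at their observed values, settling = -9*valve_cmd + 55. Solving for 73 gives valve_cmd = -2, within [-3, 11].
Intervening on setpoint: settling = 12*setpoint - 14. Reaching 73 requires setpoint = 29/4, not an integer.

set valve_cmd = -2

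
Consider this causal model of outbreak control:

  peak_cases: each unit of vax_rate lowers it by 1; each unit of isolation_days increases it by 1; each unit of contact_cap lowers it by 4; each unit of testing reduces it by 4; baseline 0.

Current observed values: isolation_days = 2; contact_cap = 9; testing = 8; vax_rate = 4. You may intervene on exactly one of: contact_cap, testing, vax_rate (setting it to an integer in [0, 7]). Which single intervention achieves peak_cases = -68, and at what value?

set vax_rate = 2

Intervening on contact_cap: peak_cases = -4*contact_cap - 34. Reaching -68 requires contact_cap = 17/2, not an integer.
Intervening on testing: peak_cases = -4*testing - 38. Reaching -68 requires testing = 15/2, not an integer.
Intervening on vax_rate: with other inputs at their observed values, peak_cases = -vax_rate - 66. Solving for -68 gives vax_rate = 2, within [0, 7].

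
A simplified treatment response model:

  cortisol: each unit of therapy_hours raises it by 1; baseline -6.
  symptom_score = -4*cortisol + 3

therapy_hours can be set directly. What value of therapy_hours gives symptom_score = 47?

therapy_hours = -5

Substituting into the symptom_score equation gives symptom_score = -4*therapy_hours + 27.
Solve -4*therapy_hours + 27 = 47: therapy_hours = (47 - 27) / -4 = -5.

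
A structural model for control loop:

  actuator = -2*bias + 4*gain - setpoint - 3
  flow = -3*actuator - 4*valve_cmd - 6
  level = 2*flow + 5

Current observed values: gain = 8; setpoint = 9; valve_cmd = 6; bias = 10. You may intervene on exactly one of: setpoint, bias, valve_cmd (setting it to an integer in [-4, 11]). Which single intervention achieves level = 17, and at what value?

Intervening on setpoint: level = 6*setpoint - 109. Reaching 17 requires setpoint = 21, outside [-4, 11].
Intervening on bias: level = 12*bias - 175. Reaching 17 requires bias = 16, outside [-4, 11].
Intervening on valve_cmd: with other inputs at their observed values, level = -8*valve_cmd - 7. Solving for 17 gives valve_cmd = -3, within [-4, 11].

set valve_cmd = -3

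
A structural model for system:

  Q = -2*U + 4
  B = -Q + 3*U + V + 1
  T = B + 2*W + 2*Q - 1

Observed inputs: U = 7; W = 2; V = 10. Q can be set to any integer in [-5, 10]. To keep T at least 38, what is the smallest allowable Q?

Q = 3

Intervening on Q fixes its value directly, overriding its dependence on U.
Substituting into the B equation gives B = -Q + 32.
Substituting into the T equation gives T = Q + 35.
Require Q + 35 ≥ 38, so Q ≥ 3.
The smallest integer in [-5, 10] satisfying this is 3.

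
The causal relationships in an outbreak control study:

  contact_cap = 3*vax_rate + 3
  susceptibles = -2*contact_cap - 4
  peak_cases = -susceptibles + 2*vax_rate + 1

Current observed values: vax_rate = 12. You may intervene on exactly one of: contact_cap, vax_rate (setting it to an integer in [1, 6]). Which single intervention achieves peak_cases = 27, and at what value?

set vax_rate = 2

Intervening on contact_cap: peak_cases = 2*contact_cap + 29. Reaching 27 requires contact_cap = -1, outside [1, 6].
Intervening on vax_rate: with other inputs at their observed values, peak_cases = 8*vax_rate + 11. Solving for 27 gives vax_rate = 2, within [1, 6].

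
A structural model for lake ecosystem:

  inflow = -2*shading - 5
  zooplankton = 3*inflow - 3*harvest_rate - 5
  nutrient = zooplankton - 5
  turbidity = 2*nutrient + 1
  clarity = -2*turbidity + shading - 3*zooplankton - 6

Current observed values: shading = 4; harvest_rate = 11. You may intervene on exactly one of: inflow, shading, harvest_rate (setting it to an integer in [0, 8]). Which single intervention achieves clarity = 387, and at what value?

set harvest_rate = 3

Intervening on inflow: clarity = -21*inflow + 282. Reaching 387 requires inflow = -5, outside [0, 8].
Intervening on shading: clarity = 43*shading + 383. Reaching 387 requires shading = 4/43, not an integer.
Intervening on harvest_rate: with other inputs at their observed values, clarity = 21*harvest_rate + 324. Solving for 387 gives harvest_rate = 3, within [0, 8].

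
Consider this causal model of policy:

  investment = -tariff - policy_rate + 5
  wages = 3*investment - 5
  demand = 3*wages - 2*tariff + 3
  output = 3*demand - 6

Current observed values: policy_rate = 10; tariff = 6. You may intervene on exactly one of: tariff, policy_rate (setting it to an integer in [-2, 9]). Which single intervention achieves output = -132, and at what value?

Intervening on tariff: output = -33*tariff - 177. Reaching -132 requires tariff = -15/11, not an integer.
Intervening on policy_rate: with other inputs at their observed values, output = -27*policy_rate - 105. Solving for -132 gives policy_rate = 1, within [-2, 9].

set policy_rate = 1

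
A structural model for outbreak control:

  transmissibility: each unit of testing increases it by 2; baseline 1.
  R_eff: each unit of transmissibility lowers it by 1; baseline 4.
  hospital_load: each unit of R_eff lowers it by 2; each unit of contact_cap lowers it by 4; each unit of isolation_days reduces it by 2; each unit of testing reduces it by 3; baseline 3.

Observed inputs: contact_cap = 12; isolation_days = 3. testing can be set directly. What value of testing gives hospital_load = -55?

Substituting into the R_eff equation gives R_eff = -2*testing + 3.
hospital_load becomes testing - 57.
Solve testing - 57 = -55: testing = (-55 + 57) / 1 = 2.

testing = 2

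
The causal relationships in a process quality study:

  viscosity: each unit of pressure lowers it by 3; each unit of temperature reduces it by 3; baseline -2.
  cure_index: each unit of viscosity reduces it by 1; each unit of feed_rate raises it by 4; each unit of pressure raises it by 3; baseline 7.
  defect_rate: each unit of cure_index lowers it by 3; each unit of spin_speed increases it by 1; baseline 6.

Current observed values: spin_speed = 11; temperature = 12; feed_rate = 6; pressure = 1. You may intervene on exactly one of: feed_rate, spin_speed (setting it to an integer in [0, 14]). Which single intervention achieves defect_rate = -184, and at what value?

set feed_rate = 4

Intervening on feed_rate: with other inputs at their observed values, defect_rate = -12*feed_rate - 136. Solving for -184 gives feed_rate = 4, within [0, 14].
Intervening on spin_speed: defect_rate = spin_speed - 219. Reaching -184 requires spin_speed = 35, outside [0, 14].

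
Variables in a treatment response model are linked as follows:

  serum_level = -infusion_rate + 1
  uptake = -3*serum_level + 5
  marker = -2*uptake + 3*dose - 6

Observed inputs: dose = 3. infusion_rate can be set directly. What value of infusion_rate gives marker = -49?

Substituting into the uptake equation gives uptake = 3*infusion_rate + 2.
This gives marker = -6*infusion_rate - 1.
Solve -6*infusion_rate - 1 = -49: infusion_rate = (-49 + 1) / -6 = 8.

infusion_rate = 8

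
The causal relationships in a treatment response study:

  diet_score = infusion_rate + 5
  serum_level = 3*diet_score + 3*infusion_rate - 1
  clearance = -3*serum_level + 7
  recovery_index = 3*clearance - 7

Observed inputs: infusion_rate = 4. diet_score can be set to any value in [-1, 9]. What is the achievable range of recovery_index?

Intervening on diet_score fixes its value directly, overriding its dependence on infusion_rate.
Substituting into the serum_level equation gives serum_level = 3*diet_score + 11.
Substituting into the clearance equation gives clearance = -9*diet_score - 26.
So recovery_index = -27*diet_score - 85.
Linear in diet_score, so extremes are at the endpoints: diet_score = -1 gives recovery_index = -58; diet_score = 9 gives recovery_index = -328.

-328 to -58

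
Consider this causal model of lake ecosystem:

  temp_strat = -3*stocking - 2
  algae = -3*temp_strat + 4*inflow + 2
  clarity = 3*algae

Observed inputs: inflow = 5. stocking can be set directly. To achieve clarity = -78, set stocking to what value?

Substituting into the algae equation gives algae = 9*stocking + 28.
clarity becomes 27*stocking + 84.
Solve 27*stocking + 84 = -78: stocking = (-78 - 84) / 27 = -6.

stocking = -6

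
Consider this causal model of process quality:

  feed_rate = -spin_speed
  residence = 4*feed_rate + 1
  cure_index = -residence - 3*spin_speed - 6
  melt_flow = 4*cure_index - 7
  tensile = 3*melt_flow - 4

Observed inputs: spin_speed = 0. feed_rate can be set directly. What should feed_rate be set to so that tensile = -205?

feed_rate = 2

Intervening on feed_rate fixes its value directly, overriding its dependence on spin_speed.
Substituting into the cure_index equation gives cure_index = -4*feed_rate - 7.
Substituting into the melt_flow equation gives melt_flow = -16*feed_rate - 35.
Substituting into the tensile equation gives tensile = -48*feed_rate - 109.
Solve -48*feed_rate - 109 = -205: feed_rate = (-205 + 109) / -48 = 2.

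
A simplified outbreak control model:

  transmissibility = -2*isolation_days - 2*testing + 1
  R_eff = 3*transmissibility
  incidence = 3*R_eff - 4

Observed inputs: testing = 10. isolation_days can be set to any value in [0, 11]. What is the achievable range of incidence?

-373 to -175

Substituting into the transmissibility equation gives transmissibility = -2*isolation_days - 19.
Substituting into the R_eff equation gives R_eff = -6*isolation_days - 57.
Substituting into the incidence equation gives incidence = -18*isolation_days - 175.
Linear in isolation_days, so extremes are at the endpoints: isolation_days = 0 gives incidence = -175; isolation_days = 11 gives incidence = -373.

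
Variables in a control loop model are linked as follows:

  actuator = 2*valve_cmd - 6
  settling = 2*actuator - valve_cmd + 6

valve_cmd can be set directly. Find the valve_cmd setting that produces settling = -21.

Substituting into the settling equation gives settling = 3*valve_cmd - 6.
Solve 3*valve_cmd - 6 = -21: valve_cmd = (-21 + 6) / 3 = -5.

valve_cmd = -5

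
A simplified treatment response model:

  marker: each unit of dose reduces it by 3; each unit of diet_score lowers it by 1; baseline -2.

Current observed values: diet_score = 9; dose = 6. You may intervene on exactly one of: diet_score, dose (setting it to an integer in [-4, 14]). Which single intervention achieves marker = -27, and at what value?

Intervening on diet_score: with other inputs at their observed values, marker = -diet_score - 20. Solving for -27 gives diet_score = 7, within [-4, 14].
Intervening on dose: marker = -3*dose - 11. Reaching -27 requires dose = 16/3, not an integer.

set diet_score = 7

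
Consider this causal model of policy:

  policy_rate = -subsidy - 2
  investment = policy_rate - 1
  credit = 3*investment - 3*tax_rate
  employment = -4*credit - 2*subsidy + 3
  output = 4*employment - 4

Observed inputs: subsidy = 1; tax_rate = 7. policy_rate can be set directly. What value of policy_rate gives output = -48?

policy_rate = 9

Intervening on policy_rate fixes its value directly, overriding its dependence on subsidy.
Substituting into the credit equation gives credit = 3*policy_rate - 24.
This gives employment = -12*policy_rate + 97.
Substituting into the output equation gives output = -48*policy_rate + 384.
Solve -48*policy_rate + 384 = -48: policy_rate = (-48 - 384) / -48 = 9.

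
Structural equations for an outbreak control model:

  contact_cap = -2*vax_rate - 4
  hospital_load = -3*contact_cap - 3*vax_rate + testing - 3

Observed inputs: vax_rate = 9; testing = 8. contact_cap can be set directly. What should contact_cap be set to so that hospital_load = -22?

Intervening on contact_cap fixes its value directly, overriding its dependence on vax_rate.
Substituting into the hospital_load equation gives hospital_load = -3*contact_cap - 22.
Solve -3*contact_cap - 22 = -22: contact_cap = (-22 + 22) / -3 = 0.

contact_cap = 0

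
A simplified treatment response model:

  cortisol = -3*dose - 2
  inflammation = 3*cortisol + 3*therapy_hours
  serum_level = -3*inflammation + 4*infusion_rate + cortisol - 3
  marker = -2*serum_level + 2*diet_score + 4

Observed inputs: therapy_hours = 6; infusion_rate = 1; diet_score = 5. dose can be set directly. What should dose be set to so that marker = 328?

Substituting into the inflammation equation gives inflammation = -9*dose + 12.
serum_level becomes 24*dose - 37.
Substituting into the marker equation gives marker = -48*dose + 88.
Solve -48*dose + 88 = 328: dose = (328 - 88) / -48 = -5.

dose = -5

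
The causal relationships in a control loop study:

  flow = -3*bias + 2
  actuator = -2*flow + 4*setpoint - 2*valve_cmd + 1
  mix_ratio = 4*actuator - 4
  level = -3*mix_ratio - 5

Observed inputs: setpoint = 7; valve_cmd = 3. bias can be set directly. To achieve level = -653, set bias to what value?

bias = 6

Substituting into the actuator equation gives actuator = 6*bias + 19.
This gives mix_ratio = 24*bias + 72.
level becomes -72*bias - 221.
Solve -72*bias - 221 = -653: bias = (-653 + 221) / -72 = 6.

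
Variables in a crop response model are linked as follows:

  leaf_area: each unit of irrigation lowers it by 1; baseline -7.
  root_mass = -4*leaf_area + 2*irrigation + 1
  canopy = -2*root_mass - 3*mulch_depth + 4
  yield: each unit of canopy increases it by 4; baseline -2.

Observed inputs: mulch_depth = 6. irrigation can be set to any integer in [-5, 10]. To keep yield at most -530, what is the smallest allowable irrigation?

irrigation = 5

Substituting into the root_mass equation gives root_mass = 6*irrigation + 29.
So canopy = -12*irrigation - 72.
Substituting into the yield equation gives yield = -48*irrigation - 290.
Require -48*irrigation - 290 ≤ -530, so irrigation ≥ 5.
The smallest integer in [-5, 10] satisfying this is 5.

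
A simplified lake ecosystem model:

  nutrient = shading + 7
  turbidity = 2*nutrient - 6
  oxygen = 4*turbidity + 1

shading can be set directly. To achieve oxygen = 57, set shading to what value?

Substituting into the turbidity equation gives turbidity = 2*shading + 8.
This gives oxygen = 8*shading + 33.
Solve 8*shading + 33 = 57: shading = (57 - 33) / 8 = 3.

shading = 3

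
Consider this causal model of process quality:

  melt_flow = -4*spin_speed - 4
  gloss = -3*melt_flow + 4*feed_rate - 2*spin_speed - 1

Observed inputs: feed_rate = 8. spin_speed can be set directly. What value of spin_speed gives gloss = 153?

Substituting into the gloss equation gives gloss = 10*spin_speed + 43.
Solve 10*spin_speed + 43 = 153: spin_speed = (153 - 43) / 10 = 11.

spin_speed = 11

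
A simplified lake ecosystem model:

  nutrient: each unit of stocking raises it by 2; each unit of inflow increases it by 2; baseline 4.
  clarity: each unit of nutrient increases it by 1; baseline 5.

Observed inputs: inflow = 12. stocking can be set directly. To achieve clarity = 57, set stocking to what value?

stocking = 12

Substituting into the nutrient equation gives nutrient = 2*stocking + 28.
Substituting into the clarity equation gives clarity = 2*stocking + 33.
Solve 2*stocking + 33 = 57: stocking = (57 - 33) / 2 = 12.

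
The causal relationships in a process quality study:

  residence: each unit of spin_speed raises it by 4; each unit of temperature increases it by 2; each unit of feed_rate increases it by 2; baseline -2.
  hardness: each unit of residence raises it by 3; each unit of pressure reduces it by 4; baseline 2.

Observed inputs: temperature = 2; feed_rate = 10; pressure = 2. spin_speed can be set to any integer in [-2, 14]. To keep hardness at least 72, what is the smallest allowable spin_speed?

Substituting into the residence equation gives residence = 4*spin_speed + 22.
This gives hardness = 12*spin_speed + 60.
Require 12*spin_speed + 60 ≥ 72, so spin_speed ≥ 1.
The smallest integer in [-2, 14] satisfying this is 1.

spin_speed = 1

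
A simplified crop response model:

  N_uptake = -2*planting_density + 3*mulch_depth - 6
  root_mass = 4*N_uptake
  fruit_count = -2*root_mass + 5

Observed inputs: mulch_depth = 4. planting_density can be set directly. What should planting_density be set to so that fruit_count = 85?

Substituting into the N_uptake equation gives N_uptake = -2*planting_density + 6.
Substituting into the root_mass equation gives root_mass = -8*planting_density + 24.
This gives fruit_count = 16*planting_density - 43.
Solve 16*planting_density - 43 = 85: planting_density = (85 + 43) / 16 = 8.

planting_density = 8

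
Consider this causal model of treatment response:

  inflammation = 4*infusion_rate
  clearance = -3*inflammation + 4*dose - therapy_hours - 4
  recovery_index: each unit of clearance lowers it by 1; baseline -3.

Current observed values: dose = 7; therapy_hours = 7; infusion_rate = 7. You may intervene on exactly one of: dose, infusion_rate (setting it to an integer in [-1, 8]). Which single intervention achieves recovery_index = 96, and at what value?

set dose = -1

Intervening on dose: with other inputs at their observed values, recovery_index = -4*dose + 92. Solving for 96 gives dose = -1, within [-1, 8].
Intervening on infusion_rate: recovery_index = 12*infusion_rate - 20. Reaching 96 requires infusion_rate = 29/3, not an integer.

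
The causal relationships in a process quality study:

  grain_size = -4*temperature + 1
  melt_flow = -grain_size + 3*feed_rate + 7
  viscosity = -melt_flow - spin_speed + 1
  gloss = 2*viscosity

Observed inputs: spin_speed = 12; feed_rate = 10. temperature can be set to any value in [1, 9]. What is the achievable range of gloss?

-166 to -102

Substituting into the melt_flow equation gives melt_flow = 4*temperature + 36.
So viscosity = -4*temperature - 47.
This gives gloss = -8*temperature - 94.
Linear in temperature, so extremes are at the endpoints: temperature = 1 gives gloss = -102; temperature = 9 gives gloss = -166.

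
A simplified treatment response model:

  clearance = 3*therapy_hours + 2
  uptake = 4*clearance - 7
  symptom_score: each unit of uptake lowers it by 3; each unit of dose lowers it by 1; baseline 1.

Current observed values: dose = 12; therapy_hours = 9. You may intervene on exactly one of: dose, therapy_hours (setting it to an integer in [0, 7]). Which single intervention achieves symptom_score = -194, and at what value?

set therapy_hours = 5

Intervening on dose: symptom_score = -dose - 326. Reaching -194 requires dose = -132, outside [0, 7].
Intervening on therapy_hours: with other inputs at their observed values, symptom_score = -36*therapy_hours - 14. Solving for -194 gives therapy_hours = 5, within [0, 7].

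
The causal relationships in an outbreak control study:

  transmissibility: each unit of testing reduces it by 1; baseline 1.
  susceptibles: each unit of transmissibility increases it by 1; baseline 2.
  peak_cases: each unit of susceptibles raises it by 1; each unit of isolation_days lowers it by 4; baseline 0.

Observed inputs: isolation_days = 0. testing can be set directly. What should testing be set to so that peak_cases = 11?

Substituting into the susceptibles equation gives susceptibles = -testing + 3.
So peak_cases = -testing + 3.
Solve -testing + 3 = 11: testing = (11 - 3) / -1 = -8.

testing = -8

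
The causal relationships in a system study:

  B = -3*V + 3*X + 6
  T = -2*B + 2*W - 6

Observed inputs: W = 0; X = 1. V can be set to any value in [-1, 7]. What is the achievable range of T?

-30 to 18

Substituting into the B equation gives B = -3*V + 9.
T becomes 6*V - 24.
Linear in V, so extremes are at the endpoints: V = -1 gives T = -30; V = 7 gives T = 18.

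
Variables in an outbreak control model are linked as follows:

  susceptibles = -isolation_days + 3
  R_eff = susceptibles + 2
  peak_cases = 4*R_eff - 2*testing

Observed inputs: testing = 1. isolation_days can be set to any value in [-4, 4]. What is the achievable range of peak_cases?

Substituting into the R_eff equation gives R_eff = -isolation_days + 5.
This gives peak_cases = -4*isolation_days + 18.
Linear in isolation_days, so extremes are at the endpoints: isolation_days = -4 gives peak_cases = 34; isolation_days = 4 gives peak_cases = 2.

2 to 34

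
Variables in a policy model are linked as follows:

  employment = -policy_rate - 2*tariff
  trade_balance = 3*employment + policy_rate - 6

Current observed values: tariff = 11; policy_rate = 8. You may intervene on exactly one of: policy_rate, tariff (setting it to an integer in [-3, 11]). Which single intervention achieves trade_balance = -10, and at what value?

set tariff = -2

Intervening on policy_rate: trade_balance = -2*policy_rate - 72. Reaching -10 requires policy_rate = -31, outside [-3, 11].
Intervening on tariff: with other inputs at their observed values, trade_balance = -6*tariff - 22. Solving for -10 gives tariff = -2, within [-3, 11].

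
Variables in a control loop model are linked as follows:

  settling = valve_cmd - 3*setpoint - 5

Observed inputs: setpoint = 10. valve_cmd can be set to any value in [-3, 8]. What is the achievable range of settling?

Substituting into the settling equation gives settling = valve_cmd - 35.
Linear in valve_cmd, so extremes are at the endpoints: valve_cmd = -3 gives settling = -38; valve_cmd = 8 gives settling = -27.

-38 to -27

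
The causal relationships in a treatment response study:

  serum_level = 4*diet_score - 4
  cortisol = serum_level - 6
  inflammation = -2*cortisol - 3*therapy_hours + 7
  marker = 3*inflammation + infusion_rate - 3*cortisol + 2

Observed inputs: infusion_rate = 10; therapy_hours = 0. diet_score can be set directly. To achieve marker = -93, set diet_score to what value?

Substituting into the cortisol equation gives cortisol = 4*diet_score - 10.
Substituting into the inflammation equation gives inflammation = -8*diet_score + 27.
Substituting into the marker equation gives marker = -36*diet_score + 123.
Solve -36*diet_score + 123 = -93: diet_score = (-93 - 123) / -36 = 6.

diet_score = 6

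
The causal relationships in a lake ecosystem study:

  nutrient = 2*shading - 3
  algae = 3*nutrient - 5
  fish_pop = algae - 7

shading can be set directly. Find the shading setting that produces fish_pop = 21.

Substituting into the algae equation gives algae = 6*shading - 14.
Substituting into the fish_pop equation gives fish_pop = 6*shading - 21.
Solve 6*shading - 21 = 21: shading = (21 + 21) / 6 = 7.

shading = 7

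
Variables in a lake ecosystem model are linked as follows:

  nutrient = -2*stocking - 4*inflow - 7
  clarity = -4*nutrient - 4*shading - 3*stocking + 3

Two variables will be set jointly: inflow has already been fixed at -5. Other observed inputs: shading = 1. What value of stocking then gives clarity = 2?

stocking = 11

With inflow held at -5:
Substituting into the nutrient equation gives nutrient = -2*stocking + 13.
Substituting into the clarity equation gives clarity = 5*stocking - 53.
Solve 5*stocking - 53 = 2: stocking = (2 + 53) / 5 = 11.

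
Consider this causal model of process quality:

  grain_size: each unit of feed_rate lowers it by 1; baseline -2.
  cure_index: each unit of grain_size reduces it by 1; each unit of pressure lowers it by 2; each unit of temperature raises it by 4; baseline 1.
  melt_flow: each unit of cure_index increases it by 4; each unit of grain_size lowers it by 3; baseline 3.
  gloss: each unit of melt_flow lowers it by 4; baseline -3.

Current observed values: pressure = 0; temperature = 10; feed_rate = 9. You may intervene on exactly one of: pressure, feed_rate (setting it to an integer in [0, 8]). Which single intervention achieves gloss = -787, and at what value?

Intervening on pressure: with other inputs at their observed values, gloss = 32*pressure - 979. Solving for -787 gives pressure = 6, within [0, 8].
Intervening on feed_rate: gloss = -28*feed_rate - 727. Reaching -787 requires feed_rate = 15/7, not an integer.

set pressure = 6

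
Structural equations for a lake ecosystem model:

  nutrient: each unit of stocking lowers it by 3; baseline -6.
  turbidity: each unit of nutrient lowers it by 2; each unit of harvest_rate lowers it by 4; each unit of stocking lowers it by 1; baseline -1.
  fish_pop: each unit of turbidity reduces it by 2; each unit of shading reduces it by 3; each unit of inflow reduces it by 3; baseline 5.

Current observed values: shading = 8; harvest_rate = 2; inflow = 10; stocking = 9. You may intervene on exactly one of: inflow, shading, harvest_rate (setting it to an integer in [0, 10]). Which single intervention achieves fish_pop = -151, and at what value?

Intervening on inflow: fish_pop = -3*inflow - 115. Reaching -151 requires inflow = 12, outside [0, 10].
Intervening on shading: with other inputs at their observed values, fish_pop = -3*shading - 121. Solving for -151 gives shading = 10, within [0, 10].
Intervening on harvest_rate: fish_pop = 8*harvest_rate - 161. Reaching -151 requires harvest_rate = 5/4, not an integer.

set shading = 10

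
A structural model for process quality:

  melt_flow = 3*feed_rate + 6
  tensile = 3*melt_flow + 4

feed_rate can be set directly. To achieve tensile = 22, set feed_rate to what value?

Substituting into the tensile equation gives tensile = 9*feed_rate + 22.
Solve 9*feed_rate + 22 = 22: feed_rate = (22 - 22) / 9 = 0.

feed_rate = 0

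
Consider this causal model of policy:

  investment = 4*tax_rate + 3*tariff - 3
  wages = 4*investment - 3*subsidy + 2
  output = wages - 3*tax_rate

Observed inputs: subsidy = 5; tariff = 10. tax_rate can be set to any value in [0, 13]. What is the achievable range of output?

Substituting into the investment equation gives investment = 4*tax_rate + 27.
So wages = 16*tax_rate + 95.
Substituting into the output equation gives output = 13*tax_rate + 95.
Linear in tax_rate, so extremes are at the endpoints: tax_rate = 0 gives output = 95; tax_rate = 13 gives output = 264.

95 to 264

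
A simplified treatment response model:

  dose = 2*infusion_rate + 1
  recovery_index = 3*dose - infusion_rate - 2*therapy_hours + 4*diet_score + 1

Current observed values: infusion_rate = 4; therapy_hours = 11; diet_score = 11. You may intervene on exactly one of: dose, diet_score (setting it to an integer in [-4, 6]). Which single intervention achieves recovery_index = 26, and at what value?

set diet_score = 6

Intervening on dose: recovery_index = 3*dose + 19. Reaching 26 requires dose = 7/3, not an integer.
Intervening on diet_score: with other inputs at their observed values, recovery_index = 4*diet_score + 2. Solving for 26 gives diet_score = 6, within [-4, 6].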